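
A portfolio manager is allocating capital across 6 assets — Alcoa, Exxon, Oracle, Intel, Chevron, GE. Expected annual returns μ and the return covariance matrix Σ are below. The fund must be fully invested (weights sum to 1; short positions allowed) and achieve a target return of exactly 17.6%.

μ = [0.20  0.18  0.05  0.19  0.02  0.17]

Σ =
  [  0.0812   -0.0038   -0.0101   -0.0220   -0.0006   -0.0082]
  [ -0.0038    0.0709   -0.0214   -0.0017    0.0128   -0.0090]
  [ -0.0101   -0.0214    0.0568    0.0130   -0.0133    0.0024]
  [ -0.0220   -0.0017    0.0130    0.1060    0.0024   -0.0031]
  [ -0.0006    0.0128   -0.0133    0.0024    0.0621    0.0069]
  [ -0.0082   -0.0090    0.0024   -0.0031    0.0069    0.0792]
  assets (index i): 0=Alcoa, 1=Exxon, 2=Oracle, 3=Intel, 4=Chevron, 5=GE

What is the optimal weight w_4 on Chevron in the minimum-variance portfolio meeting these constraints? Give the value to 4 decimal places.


p=Σ⁻¹μ = [3.9114  3.9563  2.2725  2.4878  -0.4056  3.0649]
q=Σ⁻¹𝟙 = [21.9098  24.0776  31.1900  10.6425  15.8740  15.7192]
a=μᵀp=2.593634  b=𝟙ᵀp=15.287253  c=𝟙ᵀq=119.413167  D=ac−b²=76.014006
λ₁=(c·0.176−b)/D = (119.413167·0.176−15.287253)/76.014006 = 0.075374
λ₂=(a−b·0.176)/D = (2.593634−15.287253·0.176)/76.014006 = -0.001275
w* = 0.075374·p + -0.001275·q:
  w_0 = 0.075374·3.9114 + -0.001275·21.9098 = 0.2669  (Alcoa)
  w_1 = 0.075374·3.9563 + -0.001275·24.0776 = 0.2675  (Exxon)
  w_2 = 0.075374·2.2725 + -0.001275·31.1900 = 0.1315  (Oracle)
  w_3 = 0.075374·2.4878 + -0.001275·10.6425 = 0.1739  (Intel)
  w_4 = 0.075374·-0.4056 + -0.001275·15.8740 = -0.0508  (Chevron)
  w_5 = 0.075374·3.0649 + -0.001275·15.7192 = 0.2110  (GE)
Σw_i=1.0000  μᵀw=0.1760
σ²=wᵀΣw=λ₁·μ_p+λ₂ = 0.075374·0.176 + -0.001275 = 0.011991 ≈ 0.0120

-0.0508


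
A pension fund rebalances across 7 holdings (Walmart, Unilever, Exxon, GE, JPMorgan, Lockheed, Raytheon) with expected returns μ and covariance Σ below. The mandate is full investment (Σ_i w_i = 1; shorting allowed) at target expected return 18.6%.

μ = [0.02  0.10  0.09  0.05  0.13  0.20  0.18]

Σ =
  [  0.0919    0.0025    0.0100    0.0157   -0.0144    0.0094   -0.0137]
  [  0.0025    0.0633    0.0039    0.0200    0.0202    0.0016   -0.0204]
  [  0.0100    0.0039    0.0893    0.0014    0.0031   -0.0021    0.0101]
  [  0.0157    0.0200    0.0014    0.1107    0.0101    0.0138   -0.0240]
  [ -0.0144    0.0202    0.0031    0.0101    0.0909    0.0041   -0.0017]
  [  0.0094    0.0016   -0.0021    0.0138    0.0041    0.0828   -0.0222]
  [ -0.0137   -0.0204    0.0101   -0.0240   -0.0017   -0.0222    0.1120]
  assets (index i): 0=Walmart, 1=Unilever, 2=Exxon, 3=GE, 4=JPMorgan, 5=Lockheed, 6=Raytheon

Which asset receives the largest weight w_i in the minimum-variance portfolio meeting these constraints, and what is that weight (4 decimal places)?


Lockheed (0.4677)

g=Σ⁻¹μ = [0.2929  1.9420  0.6345  0.1545  0.9199  2.9805  2.5773]
h=Σ⁻¹𝟙 = [11.0036  15.4938  7.3757  5.7012  8.1029  13.7908  16.5097]
a=μᵀg=1.444495  b=𝟙ᵀg=9.501620  c=𝟙ᵀh=77.977750  D=ac−b²=22.357669
λ₁=(c·0.186−b)/D = (77.977750·0.186−9.501620)/22.357669 = 0.223737
λ₂=(a−b·0.186)/D = (1.444495−9.501620·0.186)/22.357669 = -0.014438
w* = 0.223737·g + -0.014438·h:
  w_0 = 0.223737·0.2929 + -0.014438·11.0036 = -0.0933  (Walmart)
  w_1 = 0.223737·1.9420 + -0.014438·15.4938 = 0.2108  (Unilever)
  w_2 = 0.223737·0.6345 + -0.014438·7.3757 = 0.0355  (Exxon)
  w_3 = 0.223737·0.1545 + -0.014438·5.7012 = -0.0477  (GE)
  w_4 = 0.223737·0.9199 + -0.014438·8.1029 = 0.0888  (JPMorgan)
  w_5 = 0.223737·2.9805 + -0.014438·13.7908 = 0.4677  (Lockheed)
  w_6 = 0.223737·2.5773 + -0.014438·16.5097 = 0.3383  (Raytheon)
Σw_i=1.0000  μᵀw=0.1860
σ²=wᵀΣw=λ₁·μ_p+λ₂ = 0.223737·0.186 + -0.014438 = 0.027177 ≈ 0.0272


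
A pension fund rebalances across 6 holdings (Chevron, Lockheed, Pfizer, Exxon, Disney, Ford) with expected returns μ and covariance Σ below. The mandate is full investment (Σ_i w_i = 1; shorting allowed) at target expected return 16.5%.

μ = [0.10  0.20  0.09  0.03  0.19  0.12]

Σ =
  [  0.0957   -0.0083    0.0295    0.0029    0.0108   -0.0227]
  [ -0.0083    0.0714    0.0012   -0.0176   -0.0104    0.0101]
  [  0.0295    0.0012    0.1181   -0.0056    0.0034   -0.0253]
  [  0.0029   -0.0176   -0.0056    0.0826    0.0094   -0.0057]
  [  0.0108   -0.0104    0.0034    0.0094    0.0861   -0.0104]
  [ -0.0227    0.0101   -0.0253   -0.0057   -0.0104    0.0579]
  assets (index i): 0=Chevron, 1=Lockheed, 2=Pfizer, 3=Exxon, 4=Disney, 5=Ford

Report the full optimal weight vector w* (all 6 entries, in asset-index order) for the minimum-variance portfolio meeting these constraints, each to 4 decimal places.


g=Σ⁻¹μ = [1.4115  3.1326  1.0091  0.9627  2.6362  3.0887]
h=Σ⁻¹𝟙 = [13.1576  17.3312  11.5024  16.5744  13.2290  28.4404]
a=μᵀg=1.758896  b=𝟙ᵀg=12.240805  c=𝟙ᵀh=100.234990  D=ac−b²=26.465632
λ₁=(c·0.165−b)/D = (100.234990·0.165−12.240805)/26.465632 = 0.162398
λ₂=(a−b·0.165)/D = (1.758896−12.240805·0.165)/26.465632 = -0.009856
w* = 0.162398·g + -0.009856·h:
  w_0 = 0.162398·1.4115 + -0.009856·13.1576 = 0.0996  (Chevron)
  w_1 = 0.162398·3.1326 + -0.009856·17.3312 = 0.3379  (Lockheed)
  w_2 = 0.162398·1.0091 + -0.009856·11.5024 = 0.0505  (Pfizer)
  w_3 = 0.162398·0.9627 + -0.009856·16.5744 = -0.0070  (Exxon)
  w_4 = 0.162398·2.6362 + -0.009856·13.2290 = 0.2977  (Disney)
  w_5 = 0.162398·3.0887 + -0.009856·28.4404 = 0.2213  (Ford)
Σw_i=1.0000  μᵀw=0.1650
σ²=wᵀΣw=λ₁·μ_p+λ₂ = 0.162398·0.165 + -0.009856 = 0.016940 ≈ 0.0169

0.0996  0.3379  0.0505  -0.0070  0.2977  0.2213


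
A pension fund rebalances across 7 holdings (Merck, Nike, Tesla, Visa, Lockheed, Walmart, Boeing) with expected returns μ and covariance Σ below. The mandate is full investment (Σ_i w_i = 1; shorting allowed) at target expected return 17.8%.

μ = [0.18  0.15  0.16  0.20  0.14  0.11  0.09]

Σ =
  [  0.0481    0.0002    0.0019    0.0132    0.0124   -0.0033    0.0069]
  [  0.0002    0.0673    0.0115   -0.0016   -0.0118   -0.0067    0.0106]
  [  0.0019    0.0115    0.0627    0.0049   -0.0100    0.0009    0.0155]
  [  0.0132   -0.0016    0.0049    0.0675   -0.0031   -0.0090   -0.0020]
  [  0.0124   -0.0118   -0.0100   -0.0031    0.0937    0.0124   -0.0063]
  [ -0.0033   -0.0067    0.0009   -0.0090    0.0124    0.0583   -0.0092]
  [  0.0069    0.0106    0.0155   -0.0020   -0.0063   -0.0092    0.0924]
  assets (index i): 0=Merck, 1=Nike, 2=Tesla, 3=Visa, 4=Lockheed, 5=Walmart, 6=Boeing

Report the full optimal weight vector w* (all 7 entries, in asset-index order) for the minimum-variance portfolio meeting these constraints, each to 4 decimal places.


g=Σ⁻¹μ = [2.6034  2.3767  1.8656  2.7920  1.4505  2.4960  0.6019]
h=Σ⁻¹𝟙 = [13.5436  15.8426  10.4513  15.3671  10.3198  21.2379  9.3913]
a=μᵀg=2.213807  b=𝟙ᵀg=14.186034  c=𝟙ᵀh=96.153705  D=ac−b²=11.622152
λ₁=(c·0.178−b)/D = (96.153705·0.178−14.186034)/11.622152 = 0.252047
λ₂=(a−b·0.178)/D = (2.213807−14.186034·0.178)/11.622152 = -0.026786
w* = 0.252047·g + -0.026786·h:
  w_0 = 0.252047·2.6034 + -0.026786·13.5436 = 0.2934  (Merck)
  w_1 = 0.252047·2.3767 + -0.026786·15.8426 = 0.1747  (Nike)
  w_2 = 0.252047·1.8656 + -0.026786·10.4513 = 0.1903  (Tesla)
  w_3 = 0.252047·2.7920 + -0.026786·15.3671 = 0.2921  (Visa)
  w_4 = 0.252047·1.4505 + -0.026786·10.3198 = 0.0892  (Lockheed)
  w_5 = 0.252047·2.4960 + -0.026786·21.2379 = 0.0602  (Walmart)
  w_6 = 0.252047·0.6019 + -0.026786·9.3913 = -0.0999  (Boeing)
Σw_i=1.0000  μᵀw=0.1780
σ²=wᵀΣw=λ₁·μ_p+λ₂ = 0.252047·0.178 + -0.026786 = 0.018079 ≈ 0.0181

0.2934  0.1747  0.1903  0.2921  0.0892  0.0602  -0.0999


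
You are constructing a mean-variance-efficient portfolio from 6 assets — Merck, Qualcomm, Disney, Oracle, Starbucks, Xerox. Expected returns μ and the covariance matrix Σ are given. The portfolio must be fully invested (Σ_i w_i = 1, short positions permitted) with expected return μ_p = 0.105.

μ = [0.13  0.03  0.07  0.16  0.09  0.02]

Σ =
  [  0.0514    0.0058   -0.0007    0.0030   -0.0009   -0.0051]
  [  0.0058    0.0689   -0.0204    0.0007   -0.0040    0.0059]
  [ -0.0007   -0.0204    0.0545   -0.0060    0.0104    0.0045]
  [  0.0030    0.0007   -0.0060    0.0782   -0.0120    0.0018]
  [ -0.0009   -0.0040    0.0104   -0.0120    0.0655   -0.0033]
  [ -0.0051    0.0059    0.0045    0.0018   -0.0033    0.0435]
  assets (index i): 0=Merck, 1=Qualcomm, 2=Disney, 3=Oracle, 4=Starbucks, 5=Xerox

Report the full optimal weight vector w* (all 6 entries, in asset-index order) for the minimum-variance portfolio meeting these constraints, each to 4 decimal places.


0.2608  0.0814  0.1636  0.2472  0.1816  0.0654

x=Σ⁻¹μ = [2.4180  0.6944  1.4676  2.3030  1.6652  0.5283]
y=Σ⁻¹𝟙 = [19.1389  18.5220  22.2630  15.7304  17.0694  21.0611]
a=μᵀx=0.966816  b=𝟙ᵀx=9.076458  c=𝟙ᵀy=113.784782  D=ac−b²=27.626838
λ₁=(c·0.105−b)/D = (113.784782·0.105−9.076458)/27.626838 = 0.103919
λ₂=(a−b·0.105)/D = (0.966816−9.076458·0.105)/27.626838 = 0.000499
w* = 0.103919·x + 0.000499·y:
  w_0 = 0.103919·2.4180 + 0.000499·19.1389 = 0.2608  (Merck)
  w_1 = 0.103919·0.6944 + 0.000499·18.5220 = 0.0814  (Qualcomm)
  w_2 = 0.103919·1.4676 + 0.000499·22.2630 = 0.1636  (Disney)
  w_3 = 0.103919·2.3030 + 0.000499·15.7304 = 0.2472  (Oracle)
  w_4 = 0.103919·1.6652 + 0.000499·17.0694 = 0.1816  (Starbucks)
  w_5 = 0.103919·0.5283 + 0.000499·21.0611 = 0.0654  (Xerox)
Σw_i=1.0000  μᵀw=0.1050
σ²=wᵀΣw=λ₁·μ_p+λ₂ = 0.103919·0.105 + 0.000499 = 0.011411 ≈ 0.0114


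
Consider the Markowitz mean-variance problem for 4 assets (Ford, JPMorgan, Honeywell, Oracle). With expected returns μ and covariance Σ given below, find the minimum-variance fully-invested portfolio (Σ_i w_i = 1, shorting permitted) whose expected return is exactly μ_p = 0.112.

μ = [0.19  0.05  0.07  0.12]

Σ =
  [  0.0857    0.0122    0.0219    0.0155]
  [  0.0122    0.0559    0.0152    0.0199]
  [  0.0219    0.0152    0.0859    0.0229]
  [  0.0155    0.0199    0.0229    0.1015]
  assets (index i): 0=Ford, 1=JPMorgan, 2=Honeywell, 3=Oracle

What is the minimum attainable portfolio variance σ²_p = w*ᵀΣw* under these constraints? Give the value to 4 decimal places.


p=Σ⁻¹μ = [2.0337  0.1406  0.0495  0.8330]
q=Σ⁻¹𝟙 = [7.3820  12.8833  6.2000  4.8002]
a=μᵀp=0.496857  b=𝟙ᵀp=3.056776  c=𝟙ᵀq=31.265539  D=ac−b²=6.190626
λ₁=(c·0.112−b)/D = (31.265539·0.112−3.056776)/6.190626 = 0.071877
λ₂=(a−b·0.112)/D = (0.496857−3.056776·0.112)/6.190626 = 0.024957
w* = 0.071877·p + 0.024957·q:
  w_0 = 0.071877·2.0337 + 0.024957·7.3820 = 0.3304  (Ford)
  w_1 = 0.071877·0.1406 + 0.024957·12.8833 = 0.3316  (JPMorgan)
  w_2 = 0.071877·0.0495 + 0.024957·6.2000 = 0.1583  (Honeywell)
  w_3 = 0.071877·0.8330 + 0.024957·4.8002 = 0.1797  (Oracle)
Σw_i=1.0000  μᵀw=0.1120
σ²=wᵀΣw=λ₁·μ_p+λ₂ = 0.071877·0.112 + 0.024957 = 0.033007 ≈ 0.0330

0.0330


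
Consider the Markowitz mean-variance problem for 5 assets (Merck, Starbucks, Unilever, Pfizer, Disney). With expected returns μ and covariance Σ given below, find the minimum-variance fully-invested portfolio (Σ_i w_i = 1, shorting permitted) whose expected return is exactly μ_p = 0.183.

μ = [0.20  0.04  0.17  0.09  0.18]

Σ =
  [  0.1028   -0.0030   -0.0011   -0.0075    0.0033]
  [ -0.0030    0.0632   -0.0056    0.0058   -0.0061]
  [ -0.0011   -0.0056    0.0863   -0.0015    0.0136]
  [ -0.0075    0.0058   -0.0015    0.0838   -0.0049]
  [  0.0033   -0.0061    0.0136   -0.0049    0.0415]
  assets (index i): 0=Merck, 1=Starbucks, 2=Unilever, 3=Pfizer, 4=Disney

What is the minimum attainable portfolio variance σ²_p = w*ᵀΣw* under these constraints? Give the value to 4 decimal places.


x=Σ⁻¹μ = [1.9687  1.1133  1.4560  1.4352  4.0368]
y=Σ⁻¹𝟙 = [10.5390  18.2949  9.2831  13.2068  24.4646]
a=μᵀx=1.541582  b=𝟙ᵀx=10.009993  c=𝟙ᵀy=75.788584  D=ac−b²=16.634381
λ₁=(c·0.183−b)/D = (75.788584·0.183−10.009993)/16.634381 = 0.232009
λ₂=(a−b·0.183)/D = (1.541582−10.009993·0.183)/16.634381 = -0.017449
w* = 0.232009·x + -0.017449·y:
  w_0 = 0.232009·1.9687 + -0.017449·10.5390 = 0.2729  (Merck)
  w_1 = 0.232009·1.1133 + -0.017449·18.2949 = -0.0609  (Starbucks)
  w_2 = 0.232009·1.4560 + -0.017449·9.2831 = 0.1758  (Unilever)
  w_3 = 0.232009·1.4352 + -0.017449·13.2068 = 0.1025  (Pfizer)
  w_4 = 0.232009·4.0368 + -0.017449·24.4646 = 0.5097  (Disney)
Σw_i=1.0000  μᵀw=0.1830
σ²=wᵀΣw=λ₁·μ_p+λ₂ = 0.232009·0.183 + -0.017449 = 0.025009 ≈ 0.0250

0.0250


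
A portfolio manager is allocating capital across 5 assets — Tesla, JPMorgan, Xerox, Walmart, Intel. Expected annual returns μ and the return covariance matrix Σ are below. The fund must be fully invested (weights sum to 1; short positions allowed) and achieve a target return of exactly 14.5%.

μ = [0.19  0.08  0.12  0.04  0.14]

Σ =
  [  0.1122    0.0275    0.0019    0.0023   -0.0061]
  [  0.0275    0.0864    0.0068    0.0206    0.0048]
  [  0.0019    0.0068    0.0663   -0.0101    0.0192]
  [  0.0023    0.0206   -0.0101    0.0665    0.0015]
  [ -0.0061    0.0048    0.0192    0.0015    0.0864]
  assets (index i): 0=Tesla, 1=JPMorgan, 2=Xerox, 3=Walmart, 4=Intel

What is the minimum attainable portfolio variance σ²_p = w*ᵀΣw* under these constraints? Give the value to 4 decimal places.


g=Σ⁻¹μ = [1.7278  0.0088  1.4642  0.7297  1.4038]
h=Σ⁻¹𝟙 = [7.8920  3.7388  14.4026  15.6033  8.4521]
a=μᵀg=0.730414  b=𝟙ᵀg=5.334332  c=𝟙ᵀh=50.088836  D=ac−b²=8.130506
λ₁=(c·0.145−b)/D = (50.088836·0.145−5.334332)/8.130506 = 0.237199
λ₂=(a−b·0.145)/D = (0.730414−5.334332·0.145)/8.130506 = -0.005297
w* = 0.237199·g + -0.005297·h:
  w_0 = 0.237199·1.7278 + -0.005297·7.8920 = 0.3680  (Tesla)
  w_1 = 0.237199·0.0088 + -0.005297·3.7388 = -0.0177  (JPMorgan)
  w_2 = 0.237199·1.4642 + -0.005297·14.4026 = 0.2710  (Xerox)
  w_3 = 0.237199·0.7297 + -0.005297·15.6033 = 0.0905  (Walmart)
  w_4 = 0.237199·1.4038 + -0.005297·8.4521 = 0.2882  (Intel)
Σw_i=1.0000  μᵀw=0.1450
σ²=wᵀΣw=λ₁·μ_p+λ₂ = 0.237199·0.145 + -0.005297 = 0.029097 ≈ 0.0291

0.0291


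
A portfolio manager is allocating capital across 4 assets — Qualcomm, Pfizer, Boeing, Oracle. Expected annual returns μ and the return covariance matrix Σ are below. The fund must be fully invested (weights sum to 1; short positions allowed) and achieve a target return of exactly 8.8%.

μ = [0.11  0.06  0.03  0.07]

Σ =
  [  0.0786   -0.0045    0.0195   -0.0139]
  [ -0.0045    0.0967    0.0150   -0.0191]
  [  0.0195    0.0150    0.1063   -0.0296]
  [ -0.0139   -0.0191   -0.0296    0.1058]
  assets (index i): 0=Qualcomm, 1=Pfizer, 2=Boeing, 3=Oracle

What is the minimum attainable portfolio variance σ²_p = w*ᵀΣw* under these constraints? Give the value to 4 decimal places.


0.0255

g=Σ⁻¹μ = [1.5997  0.8822  0.1642  1.0770]
h=Σ⁻¹𝟙 = [13.9491  12.7158  9.5821  16.2608]
a=μᵀg=0.309215  b=𝟙ᵀg=3.723066  c=𝟙ᵀh=52.507791  D=ac−b²=2.374980
λ₁=(c·0.088−b)/D = (52.507791·0.088−3.723066)/2.374980 = 0.377948
λ₂=(a−b·0.088)/D = (0.309215−3.723066·0.088)/2.374980 = -0.007754
w* = 0.377948·g + -0.007754·h:
  w_0 = 0.377948·1.5997 + -0.007754·13.9491 = 0.4965  (Qualcomm)
  w_1 = 0.377948·0.8822 + -0.007754·12.7158 = 0.2348  (Pfizer)
  w_2 = 0.377948·0.1642 + -0.007754·9.5821 = -0.0122  (Boeing)
  w_3 = 0.377948·1.0770 + -0.007754·16.2608 = 0.2810  (Oracle)
Σw_i=1.0000  μᵀw=0.0880
σ²=wᵀΣw=λ₁·μ_p+λ₂ = 0.377948·0.088 + -0.007754 = 0.025506 ≈ 0.0255


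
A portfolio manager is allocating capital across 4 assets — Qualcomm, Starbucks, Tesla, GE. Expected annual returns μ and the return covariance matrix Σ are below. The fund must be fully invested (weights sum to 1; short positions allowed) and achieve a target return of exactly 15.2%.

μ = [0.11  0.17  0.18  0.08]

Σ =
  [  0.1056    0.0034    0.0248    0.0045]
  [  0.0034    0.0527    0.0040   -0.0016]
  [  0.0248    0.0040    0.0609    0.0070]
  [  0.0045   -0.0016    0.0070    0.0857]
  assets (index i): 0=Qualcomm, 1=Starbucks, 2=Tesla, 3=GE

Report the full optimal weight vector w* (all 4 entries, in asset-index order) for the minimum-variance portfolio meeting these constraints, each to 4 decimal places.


x=Σ⁻¹μ = [0.3147  3.0360  2.5400  0.7662]
y=Σ⁻¹𝟙 = [5.6866  18.0481  11.6833  10.7527]
a=μᵀx=1.069235  b=𝟙ᵀx=6.656911  c=𝟙ᵀy=46.170677  D=ac−b²=5.052817
λ₁=(c·0.152−b)/D = (46.170677·0.152−6.656911)/5.052817 = 0.071452
λ₂=(a−b·0.152)/D = (1.069235−6.656911·0.152)/5.052817 = 0.011357
w* = 0.071452·x + 0.011357·y:
  w_0 = 0.071452·0.3147 + 0.011357·5.6866 = 0.0871  (Qualcomm)
  w_1 = 0.071452·3.0360 + 0.011357·18.0481 = 0.4219  (Starbucks)
  w_2 = 0.071452·2.5400 + 0.011357·11.6833 = 0.3142  (Tesla)
  w_3 = 0.071452·0.7662 + 0.011357·10.7527 = 0.1769  (GE)
Σw_i=1.0000  μᵀw=0.1520
σ²=wᵀΣw=λ₁·μ_p+λ₂ = 0.071452·0.152 + 0.011357 = 0.022217 ≈ 0.0222

0.0871  0.4219  0.3142  0.1769


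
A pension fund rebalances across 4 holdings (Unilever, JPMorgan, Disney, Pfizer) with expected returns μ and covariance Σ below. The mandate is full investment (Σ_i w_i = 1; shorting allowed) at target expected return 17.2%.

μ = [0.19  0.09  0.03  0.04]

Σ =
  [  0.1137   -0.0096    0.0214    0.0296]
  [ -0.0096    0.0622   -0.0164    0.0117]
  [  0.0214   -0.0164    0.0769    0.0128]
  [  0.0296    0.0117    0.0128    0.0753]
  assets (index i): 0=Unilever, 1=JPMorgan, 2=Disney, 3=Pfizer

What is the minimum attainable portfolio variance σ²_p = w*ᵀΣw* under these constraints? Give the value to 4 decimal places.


0.0578

u=Σ⁻¹μ = [1.9197  1.9518  0.3703  -0.5896]
v=Σ⁻¹𝟙 = [6.3759  19.9390  14.6178  5.1909]
a=μᵀu=0.527918  b=𝟙ᵀu=3.652108  c=𝟙ᵀv=46.123711  D=ac−b²=11.011662
λ₁=(c·0.172−b)/D = (46.123711·0.172−3.652108)/11.011662 = 0.388785
λ₂=(a−b·0.172)/D = (0.527918−3.652108·0.172)/11.011662 = -0.009103
w* = 0.388785·u + -0.009103·v:
  w_0 = 0.388785·1.9197 + -0.009103·6.3759 = 0.6883  (Unilever)
  w_1 = 0.388785·1.9518 + -0.009103·19.9390 = 0.5773  (JPMorgan)
  w_2 = 0.388785·0.3703 + -0.009103·14.6178 = 0.0109  (Disney)
  w_3 = 0.388785·-0.5896 + -0.009103·5.1909 = -0.2765  (Pfizer)
Σw_i=1.0000  μᵀw=0.1720
σ²=wᵀΣw=λ₁·μ_p+λ₂ = 0.388785·0.172 + -0.009103 = 0.057768 ≈ 0.0578


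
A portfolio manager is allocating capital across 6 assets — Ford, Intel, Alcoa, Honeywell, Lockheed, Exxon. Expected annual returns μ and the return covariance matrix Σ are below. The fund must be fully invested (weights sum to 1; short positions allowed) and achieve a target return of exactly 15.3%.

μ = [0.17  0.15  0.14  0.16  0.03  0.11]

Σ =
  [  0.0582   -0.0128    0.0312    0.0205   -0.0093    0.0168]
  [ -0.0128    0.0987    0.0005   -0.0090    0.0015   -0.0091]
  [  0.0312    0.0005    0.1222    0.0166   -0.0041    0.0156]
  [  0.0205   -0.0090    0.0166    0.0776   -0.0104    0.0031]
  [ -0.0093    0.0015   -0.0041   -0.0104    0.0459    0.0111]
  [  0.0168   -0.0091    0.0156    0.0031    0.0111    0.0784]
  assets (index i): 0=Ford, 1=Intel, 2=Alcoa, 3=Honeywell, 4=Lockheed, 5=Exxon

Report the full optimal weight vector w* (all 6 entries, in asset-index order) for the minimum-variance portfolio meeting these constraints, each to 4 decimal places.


u=Σ⁻¹μ = [2.6744  2.0730  0.1677  1.7085  1.3412  0.7798]
v=Σ⁻¹𝟙 = [16.9927  13.6466  2.1660  12.8181  26.4258  6.0186]
a=μᵀu=1.188460  b=𝟙ᵀu=8.744692  c=𝟙ᵀv=78.067713  D=ac−b²=16.310709
λ₁=(c·0.153−b)/D = (78.067713·0.153−8.744692)/16.310709 = 0.196170
λ₂=(a−b·0.153)/D = (1.188460−8.744692·0.153)/16.310709 = -0.009164
w* = 0.196170·u + -0.009164·v:
  w_0 = 0.196170·2.6744 + -0.009164·16.9927 = 0.3689  (Ford)
  w_1 = 0.196170·2.0730 + -0.009164·13.6466 = 0.2816  (Intel)
  w_2 = 0.196170·0.1677 + -0.009164·2.1660 = 0.0131  (Alcoa)
  w_3 = 0.196170·1.7085 + -0.009164·12.8181 = 0.2177  (Honeywell)
  w_4 = 0.196170·1.3412 + -0.009164·26.4258 = 0.0209  (Lockheed)
  w_5 = 0.196170·0.7798 + -0.009164·6.0186 = 0.0978  (Exxon)
Σw_i=1.0000  μᵀw=0.1530
σ²=wᵀΣw=λ₁·μ_p+λ₂ = 0.196170·0.153 + -0.009164 = 0.020850 ≈ 0.0208

0.3689  0.2816  0.0131  0.2177  0.0209  0.0978


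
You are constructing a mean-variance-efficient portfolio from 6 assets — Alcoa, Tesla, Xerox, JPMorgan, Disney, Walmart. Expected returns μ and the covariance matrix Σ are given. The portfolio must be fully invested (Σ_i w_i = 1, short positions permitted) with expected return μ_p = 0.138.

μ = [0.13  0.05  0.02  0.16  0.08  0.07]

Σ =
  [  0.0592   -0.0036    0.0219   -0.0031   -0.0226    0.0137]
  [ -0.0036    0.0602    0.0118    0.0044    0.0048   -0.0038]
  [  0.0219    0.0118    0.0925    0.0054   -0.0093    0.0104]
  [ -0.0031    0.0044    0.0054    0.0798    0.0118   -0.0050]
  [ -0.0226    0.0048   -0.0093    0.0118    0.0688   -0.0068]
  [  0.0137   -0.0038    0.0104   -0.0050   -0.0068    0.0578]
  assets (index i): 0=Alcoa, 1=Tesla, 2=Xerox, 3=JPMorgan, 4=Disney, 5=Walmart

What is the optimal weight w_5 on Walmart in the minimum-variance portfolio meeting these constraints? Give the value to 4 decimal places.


u=Σ⁻¹μ = [3.0385  0.9281  -0.6726  1.9199  1.7796  1.0484]
v=Σ⁻¹𝟙 = [21.3336  15.8251  3.4334  10.1908  20.7351  15.9881]
a=μᵀu=0.950893  b=𝟙ᵀu=8.041800  c=𝟙ᵀv=87.506140  D=ac−b²=18.538413
λ₁=(c·0.138−b)/D = (87.506140·0.138−8.041800)/18.538413 = 0.217605
λ₂=(a−b·0.138)/D = (0.950893−8.041800·0.138)/18.538413 = -0.008570
w* = 0.217605·u + -0.008570·v:
  w_0 = 0.217605·3.0385 + -0.008570·21.3336 = 0.4784  (Alcoa)
  w_1 = 0.217605·0.9281 + -0.008570·15.8251 = 0.0663  (Tesla)
  w_2 = 0.217605·-0.6726 + -0.008570·3.4334 = -0.1758  (Xerox)
  w_3 = 0.217605·1.9199 + -0.008570·10.1908 = 0.3305  (JPMorgan)
  w_4 = 0.217605·1.7796 + -0.008570·20.7351 = 0.2095  (Disney)
  w_5 = 0.217605·1.0484 + -0.008570·15.9881 = 0.0911  (Walmart)
Σw_i=1.0000  μᵀw=0.1380
σ²=wᵀΣw=λ₁·μ_p+λ₂ = 0.217605·0.138 + -0.008570 = 0.021459 ≈ 0.0215

0.0911


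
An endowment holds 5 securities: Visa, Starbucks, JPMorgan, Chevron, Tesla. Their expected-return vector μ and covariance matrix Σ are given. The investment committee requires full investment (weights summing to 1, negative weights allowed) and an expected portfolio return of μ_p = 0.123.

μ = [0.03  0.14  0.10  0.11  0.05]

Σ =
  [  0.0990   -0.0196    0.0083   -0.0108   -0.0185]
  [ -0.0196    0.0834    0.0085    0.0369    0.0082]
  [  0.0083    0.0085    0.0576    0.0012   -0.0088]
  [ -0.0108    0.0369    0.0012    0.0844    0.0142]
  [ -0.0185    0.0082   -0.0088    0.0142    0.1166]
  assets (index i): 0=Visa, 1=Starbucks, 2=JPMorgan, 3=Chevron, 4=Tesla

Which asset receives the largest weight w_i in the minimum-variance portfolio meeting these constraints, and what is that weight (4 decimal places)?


g=Σ⁻¹μ = [0.5981  1.3056  1.5127  0.7102  0.4596]
h=Σ⁻¹𝟙 = [13.3724  9.1824  15.4941  7.5922  10.2970]
a=μᵀg=0.453097  b=𝟙ᵀg=4.586110  c=𝟙ᵀh=55.938093  D=ac−b²=4.312954
λ₁=(c·0.123−b)/D = (55.938093·0.123−4.586110)/4.312954 = 0.531950
λ₂=(a−b·0.123)/D = (0.453097−4.586110·0.123)/4.312954 = -0.025735
w* = 0.531950·g + -0.025735·h:
  w_0 = 0.531950·0.5981 + -0.025735·13.3724 = -0.0260  (Visa)
  w_1 = 0.531950·1.3056 + -0.025735·9.1824 = 0.4582  (Starbucks)
  w_2 = 0.531950·1.5127 + -0.025735·15.4941 = 0.4059  (JPMorgan)
  w_3 = 0.531950·0.7102 + -0.025735·7.5922 = 0.1824  (Chevron)
  w_4 = 0.531950·0.4596 + -0.025735·10.2970 = -0.0205  (Tesla)
Σw_i=1.0000  μᵀw=0.1230
σ²=wᵀΣw=λ₁·μ_p+λ₂ = 0.531950·0.123 + -0.025735 = 0.039695 ≈ 0.0397

Starbucks (0.4582)


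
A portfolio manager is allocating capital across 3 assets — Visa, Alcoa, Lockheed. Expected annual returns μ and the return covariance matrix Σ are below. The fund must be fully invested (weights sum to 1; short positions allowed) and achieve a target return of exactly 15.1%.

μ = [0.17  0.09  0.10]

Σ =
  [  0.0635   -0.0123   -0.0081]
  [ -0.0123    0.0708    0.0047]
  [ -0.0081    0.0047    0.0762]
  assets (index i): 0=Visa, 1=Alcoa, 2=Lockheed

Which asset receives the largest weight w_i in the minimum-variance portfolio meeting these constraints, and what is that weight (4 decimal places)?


Visa (0.7449)

x=Σ⁻¹μ = [3.2088  1.7260  1.5470]
y=Σ⁻¹𝟙 = [20.8251  16.7928  14.3013]
a=μᵀx=0.855532  b=𝟙ᵀx=6.481744  c=𝟙ᵀy=51.919174  D=ac−b²=2.405502
λ₁=(c·0.151−b)/D = (51.919174·0.151−6.481744)/2.405502 = 0.564560
λ₂=(a−b·0.151)/D = (0.855532−6.481744·0.151)/2.405502 = -0.051221
w* = 0.564560·x + -0.051221·y:
  w_0 = 0.564560·3.2088 + -0.051221·20.8251 = 0.7449  (Visa)
  w_1 = 0.564560·1.7260 + -0.051221·16.7928 = 0.1143  (Alcoa)
  w_2 = 0.564560·1.5470 + -0.051221·14.3013 = 0.1408  (Lockheed)
Σw_i=1.0000  μᵀw=0.1510
σ²=wᵀΣw=λ₁·μ_p+λ₂ = 0.564560·0.151 + -0.051221 = 0.034028 ≈ 0.0340


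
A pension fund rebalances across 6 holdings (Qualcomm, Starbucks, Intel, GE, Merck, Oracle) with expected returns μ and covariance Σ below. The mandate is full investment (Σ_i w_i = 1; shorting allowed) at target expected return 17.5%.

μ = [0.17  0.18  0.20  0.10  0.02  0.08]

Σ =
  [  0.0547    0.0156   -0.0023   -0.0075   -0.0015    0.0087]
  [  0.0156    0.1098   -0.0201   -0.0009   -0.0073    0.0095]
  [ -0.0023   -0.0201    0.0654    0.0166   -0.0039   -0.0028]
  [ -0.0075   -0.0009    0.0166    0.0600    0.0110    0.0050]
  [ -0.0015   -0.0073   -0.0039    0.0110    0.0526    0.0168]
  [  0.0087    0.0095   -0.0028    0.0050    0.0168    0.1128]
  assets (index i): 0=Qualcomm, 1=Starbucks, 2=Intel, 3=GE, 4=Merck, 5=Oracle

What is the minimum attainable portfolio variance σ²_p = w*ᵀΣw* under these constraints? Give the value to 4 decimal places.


0.0187

x=Σ⁻¹μ = [2.8091  1.9259  3.5738  0.9039  0.7166  0.2723]
y=Σ⁻¹𝟙 = [17.2298  10.9710  17.9719  10.2118  19.0171  3.7735]
a=μᵀx=1.665483  b=𝟙ᵀx=10.201638  c=𝟙ᵀy=79.175152  D=ac−b²=27.791431
λ₁=(c·0.175−b)/D = (79.175152·0.175−10.201638)/27.791431 = 0.131480
λ₂=(a−b·0.175)/D = (1.665483−10.201638·0.175)/27.791431 = -0.004311
w* = 0.131480·x + -0.004311·y:
  w_0 = 0.131480·2.8091 + -0.004311·17.2298 = 0.2951  (Qualcomm)
  w_1 = 0.131480·1.9259 + -0.004311·10.9710 = 0.2059  (Starbucks)
  w_2 = 0.131480·3.5738 + -0.004311·17.9719 = 0.3924  (Intel)
  w_3 = 0.131480·0.9039 + -0.004311·10.2118 = 0.0748  (GE)
  w_4 = 0.131480·0.7166 + -0.004311·19.0171 = 0.0122  (Merck)
  w_5 = 0.131480·0.2723 + -0.004311·3.7735 = 0.0195  (Oracle)
Σw_i=1.0000  μᵀw=0.1750
σ²=wᵀΣw=λ₁·μ_p+λ₂ = 0.131480·0.175 + -0.004311 = 0.018698 ≈ 0.0187


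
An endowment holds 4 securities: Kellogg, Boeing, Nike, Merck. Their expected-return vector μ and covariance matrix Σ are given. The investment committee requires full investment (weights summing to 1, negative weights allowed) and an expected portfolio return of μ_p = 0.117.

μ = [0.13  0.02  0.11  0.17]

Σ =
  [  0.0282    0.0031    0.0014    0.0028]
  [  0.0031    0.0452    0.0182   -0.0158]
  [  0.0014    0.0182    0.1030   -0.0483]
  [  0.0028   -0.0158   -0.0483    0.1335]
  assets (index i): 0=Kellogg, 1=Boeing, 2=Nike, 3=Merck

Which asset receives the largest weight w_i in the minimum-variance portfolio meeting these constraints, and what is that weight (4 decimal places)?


p=Σ⁻¹μ = [4.3267  0.0425  1.8770  1.8668]
q=Σ⁻¹𝟙 = [31.3304  19.8301  12.1443  13.5742]
a=μᵀp=1.087154  b=𝟙ᵀp=8.113049  c=𝟙ᵀq=76.879082  D=ac−b²=17.757836
λ₁=(c·0.117−b)/D = (76.879082·0.117−8.113049)/17.757836 = 0.049657
λ₂=(a−b·0.117)/D = (1.087154−8.113049·0.117)/17.757836 = 0.007767
w* = 0.049657·p + 0.007767·q:
  w_0 = 0.049657·4.3267 + 0.007767·31.3304 = 0.4582  (Kellogg)
  w_1 = 0.049657·0.0425 + 0.007767·19.8301 = 0.1561  (Boeing)
  w_2 = 0.049657·1.8770 + 0.007767·12.1443 = 0.1875  (Nike)
  w_3 = 0.049657·1.8668 + 0.007767·13.5742 = 0.1981  (Merck)
Σw_i=1.0000  μᵀw=0.1170
σ²=wᵀΣw=λ₁·μ_p+λ₂ = 0.049657·0.117 + 0.007767 = 0.013577 ≈ 0.0136

Kellogg (0.4582)


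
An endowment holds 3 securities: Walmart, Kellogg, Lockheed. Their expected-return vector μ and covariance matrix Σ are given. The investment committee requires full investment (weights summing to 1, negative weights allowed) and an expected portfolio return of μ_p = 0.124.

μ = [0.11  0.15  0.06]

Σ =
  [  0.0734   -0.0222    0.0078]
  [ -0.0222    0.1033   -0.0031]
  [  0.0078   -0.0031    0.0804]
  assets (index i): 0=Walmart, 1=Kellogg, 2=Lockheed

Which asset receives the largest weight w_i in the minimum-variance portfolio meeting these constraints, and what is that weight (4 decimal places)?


x=Σ⁻¹μ = [2.0076  1.9023  0.6248]
y=Σ⁻¹𝟙 = [16.5219  13.5721  11.3582]
a=μᵀx=0.543667  b=𝟙ᵀx=4.534714  c=𝟙ᵀy=41.452207  D=ac−b²=1.972576
λ₁=(c·0.124−b)/D = (41.452207·0.124−4.534714)/1.972576 = 0.306888
λ₂=(a−b·0.124)/D = (0.543667−4.534714·0.124)/1.972576 = -0.009448
w* = 0.306888·x + -0.009448·y:
  w_0 = 0.306888·2.0076 + -0.009448·16.5219 = 0.4600  (Walmart)
  w_1 = 0.306888·1.9023 + -0.009448·13.5721 = 0.4556  (Kellogg)
  w_2 = 0.306888·0.6248 + -0.009448·11.3582 = 0.0844  (Lockheed)
Σw_i=1.0000  μᵀw=0.1240
σ²=wᵀΣw=λ₁·μ_p+λ₂ = 0.306888·0.124 + -0.009448 = 0.028606 ≈ 0.0286

Walmart (0.4600)


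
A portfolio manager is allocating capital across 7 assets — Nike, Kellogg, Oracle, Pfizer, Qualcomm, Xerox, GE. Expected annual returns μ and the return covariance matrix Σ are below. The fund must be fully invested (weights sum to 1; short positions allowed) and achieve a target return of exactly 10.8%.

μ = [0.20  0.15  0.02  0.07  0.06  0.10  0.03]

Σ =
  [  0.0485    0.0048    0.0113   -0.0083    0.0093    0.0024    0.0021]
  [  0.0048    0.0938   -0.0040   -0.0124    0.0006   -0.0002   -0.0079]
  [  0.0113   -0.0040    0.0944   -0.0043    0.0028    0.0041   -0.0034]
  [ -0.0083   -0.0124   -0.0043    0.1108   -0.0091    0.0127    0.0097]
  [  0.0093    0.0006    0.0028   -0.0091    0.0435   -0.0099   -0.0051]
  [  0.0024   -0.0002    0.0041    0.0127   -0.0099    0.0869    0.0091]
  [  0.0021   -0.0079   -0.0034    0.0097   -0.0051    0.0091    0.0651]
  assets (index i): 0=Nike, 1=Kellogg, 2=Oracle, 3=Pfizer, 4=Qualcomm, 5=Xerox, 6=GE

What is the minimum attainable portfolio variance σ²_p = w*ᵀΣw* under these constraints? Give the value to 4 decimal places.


0.0110

u=Σ⁻¹μ = [3.9423  1.5460  -0.2094  1.0353  1.0047  0.9874  0.2968]
v=Σ⁻¹𝟙 = [12.8612  13.1083  9.4778  11.3802  26.0568  10.3727  15.9275]
a=μᵀu=1.256574  b=𝟙ᵀu=8.603158  c=𝟙ᵀv=99.184508  D=ac−b²=50.618348
λ₁=(c·0.108−b)/D = (99.184508·0.108−8.603158)/50.618348 = 0.041660
λ₂=(a−b·0.108)/D = (1.256574−8.603158·0.108)/50.618348 = 0.006469
w* = 0.041660·u + 0.006469·v:
  w_0 = 0.041660·3.9423 + 0.006469·12.8612 = 0.2474  (Nike)
  w_1 = 0.041660·1.5460 + 0.006469·13.1083 = 0.1492  (Kellogg)
  w_2 = 0.041660·-0.2094 + 0.006469·9.4778 = 0.0526  (Oracle)
  w_3 = 0.041660·1.0353 + 0.006469·11.3802 = 0.1167  (Pfizer)
  w_4 = 0.041660·1.0047 + 0.006469·26.0568 = 0.2104  (Qualcomm)
  w_5 = 0.041660·0.9874 + 0.006469·10.3727 = 0.1082  (Xerox)
  w_6 = 0.041660·0.2968 + 0.006469·15.9275 = 0.1154  (GE)
Σw_i=1.0000  μᵀw=0.1080
σ²=wᵀΣw=λ₁·μ_p+λ₂ = 0.041660·0.108 + 0.006469 = 0.010968 ≈ 0.0110


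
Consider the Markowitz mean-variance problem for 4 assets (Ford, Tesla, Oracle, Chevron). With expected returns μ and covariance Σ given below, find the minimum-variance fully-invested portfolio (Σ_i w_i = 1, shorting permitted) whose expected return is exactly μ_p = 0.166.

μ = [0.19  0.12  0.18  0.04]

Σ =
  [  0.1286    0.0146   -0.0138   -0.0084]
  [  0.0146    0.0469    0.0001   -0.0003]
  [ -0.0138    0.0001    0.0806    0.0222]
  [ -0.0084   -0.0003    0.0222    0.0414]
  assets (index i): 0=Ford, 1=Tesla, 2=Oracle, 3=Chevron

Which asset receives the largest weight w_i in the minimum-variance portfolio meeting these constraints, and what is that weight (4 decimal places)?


Oracle (0.4292)

p=Σ⁻¹μ = [1.5059  2.0842  2.5039  -0.0558]
q=Σ⁻¹𝟙 = [7.8704  18.9944  7.7439  21.7366]
a=μᵀp=0.984679  b=𝟙ᵀp=6.038078  c=𝟙ᵀq=56.345345  D=ac−b²=19.023715
λ₁=(c·0.166−b)/D = (56.345345·0.166−6.038078)/19.023715 = 0.174269
λ₂=(a−b·0.166)/D = (0.984679−6.038078·0.166)/19.023715 = -0.000927
w* = 0.174269·p + -0.000927·q:
  w_0 = 0.174269·1.5059 + -0.000927·7.8704 = 0.2551  (Ford)
  w_1 = 0.174269·2.0842 + -0.000927·18.9944 = 0.3456  (Tesla)
  w_2 = 0.174269·2.5039 + -0.000927·7.7439 = 0.4292  (Oracle)
  w_3 = 0.174269·-0.0558 + -0.000927·21.7366 = -0.0299  (Chevron)
Σw_i=1.0000  μᵀw=0.1660
σ²=wᵀΣw=λ₁·μ_p+λ₂ = 0.174269·0.166 + -0.000927 = 0.028001 ≈ 0.0280


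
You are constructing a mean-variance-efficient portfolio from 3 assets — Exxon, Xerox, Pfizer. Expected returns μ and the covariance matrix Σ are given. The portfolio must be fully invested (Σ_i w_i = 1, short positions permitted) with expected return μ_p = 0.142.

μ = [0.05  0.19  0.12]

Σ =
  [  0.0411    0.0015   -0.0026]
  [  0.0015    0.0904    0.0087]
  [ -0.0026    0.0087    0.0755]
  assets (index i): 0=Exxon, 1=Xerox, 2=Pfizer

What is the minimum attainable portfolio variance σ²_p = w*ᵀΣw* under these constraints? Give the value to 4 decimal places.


0.0342

x=Σ⁻¹μ = [1.2346  1.9458  1.4077]
y=Σ⁻¹𝟙 = [24.8114  9.3976  13.0166]
a=μᵀx=0.600357  b=𝟙ᵀx=4.588091  c=𝟙ᵀy=47.225477  D=ac−b²=7.301559
λ₁=(c·0.142−b)/D = (47.225477·0.142−4.588091)/7.301559 = 0.290065
λ₂=(a−b·0.142)/D = (0.600357−4.588091·0.142)/7.301559 = -0.007006
w* = 0.290065·x + -0.007006·y:
  w_0 = 0.290065·1.2346 + -0.007006·24.8114 = 0.1843  (Exxon)
  w_1 = 0.290065·1.9458 + -0.007006·9.3976 = 0.4986  (Xerox)
  w_2 = 0.290065·1.4077 + -0.007006·13.0166 = 0.3171  (Pfizer)
Σw_i=1.0000  μᵀw=0.1420
σ²=wᵀΣw=λ₁·μ_p+λ₂ = 0.290065·0.142 + -0.007006 = 0.034184 ≈ 0.0342


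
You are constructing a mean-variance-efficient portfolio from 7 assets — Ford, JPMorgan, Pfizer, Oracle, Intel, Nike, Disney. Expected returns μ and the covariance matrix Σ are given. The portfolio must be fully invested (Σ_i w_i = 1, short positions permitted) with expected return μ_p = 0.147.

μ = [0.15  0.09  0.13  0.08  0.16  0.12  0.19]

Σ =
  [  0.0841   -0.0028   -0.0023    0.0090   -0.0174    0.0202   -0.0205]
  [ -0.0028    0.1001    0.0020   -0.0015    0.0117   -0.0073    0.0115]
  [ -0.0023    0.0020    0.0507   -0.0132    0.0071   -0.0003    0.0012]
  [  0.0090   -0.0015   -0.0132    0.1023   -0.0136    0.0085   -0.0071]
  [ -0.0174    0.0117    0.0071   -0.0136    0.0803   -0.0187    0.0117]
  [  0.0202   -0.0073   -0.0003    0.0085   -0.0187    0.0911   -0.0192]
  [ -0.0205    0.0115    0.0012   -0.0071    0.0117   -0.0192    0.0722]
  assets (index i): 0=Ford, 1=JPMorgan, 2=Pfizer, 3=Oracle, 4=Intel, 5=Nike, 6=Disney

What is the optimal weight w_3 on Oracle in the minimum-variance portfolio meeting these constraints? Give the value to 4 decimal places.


g=Σ⁻¹μ = [2.6321  0.3914  2.5950  1.3001  2.4252  1.8900  3.5109]
h=Σ⁻¹𝟙 = [15.8449  7.1798  21.0877  13.4677  15.7302  14.1691  19.3985]
a=μᵀg=2.153284  b=𝟙ᵀg=14.744563  c=𝟙ᵀh=106.877842  D=ac−b²=12.736241
λ₁=(c·0.147−b)/D = (106.877842·0.147−14.744563)/12.736241 = 0.075884
λ₂=(a−b·0.147)/D = (2.153284−14.744563·0.147)/12.736241 = -0.001112
w* = 0.075884·g + -0.001112·h:
  w_0 = 0.075884·2.6321 + -0.001112·15.8449 = 0.1821  (Ford)
  w_1 = 0.075884·0.3914 + -0.001112·7.1798 = 0.0217  (JPMorgan)
  w_2 = 0.075884·2.5950 + -0.001112·21.0877 = 0.1735  (Pfizer)
  w_3 = 0.075884·1.3001 + -0.001112·13.4677 = 0.0837  (Oracle)
  w_4 = 0.075884·2.4252 + -0.001112·15.7302 = 0.1665  (Intel)
  w_5 = 0.075884·1.8900 + -0.001112·14.1691 = 0.1277  (Nike)
  w_6 = 0.075884·3.5109 + -0.001112·19.3985 = 0.2448  (Disney)
Σw_i=1.0000  μᵀw=0.1470
σ²=wᵀΣw=λ₁·μ_p+λ₂ = 0.075884·0.147 + -0.001112 = 0.010043 ≈ 0.0100

0.0837


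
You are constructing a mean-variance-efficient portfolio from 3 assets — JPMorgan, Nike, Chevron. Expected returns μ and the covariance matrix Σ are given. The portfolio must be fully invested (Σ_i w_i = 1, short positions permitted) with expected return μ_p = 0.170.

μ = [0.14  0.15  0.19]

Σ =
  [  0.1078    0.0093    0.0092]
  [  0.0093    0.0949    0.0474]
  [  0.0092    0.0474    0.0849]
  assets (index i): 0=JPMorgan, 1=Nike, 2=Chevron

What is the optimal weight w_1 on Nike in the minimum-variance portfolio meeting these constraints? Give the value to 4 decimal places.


g=Σ⁻¹μ = [1.0956  0.5751  1.7981]
h=Σ⁻¹𝟙 = [8.1161  5.9603  7.5714]
a=μᵀg=0.581298  b=𝟙ᵀg=3.468867  c=𝟙ᵀh=21.647808  D=ac−b²=0.550784
λ₁=(c·0.170−b)/D = (21.647808·0.170−3.468867)/0.550784 = 0.383563
λ₂=(a−b·0.170)/D = (0.581298−3.468867·0.170)/0.550784 = -0.015269
w* = 0.383563·g + -0.015269·h:
  w_0 = 0.383563·1.0956 + -0.015269·8.1161 = 0.2963  (JPMorgan)
  w_1 = 0.383563·0.5751 + -0.015269·5.9603 = 0.1296  (Nike)
  w_2 = 0.383563·1.7981 + -0.015269·7.5714 = 0.5741  (Chevron)
Σw_i=1.0000  μᵀw=0.1700
σ²=wᵀΣw=λ₁·μ_p+λ₂ = 0.383563·0.170 + -0.015269 = 0.049937 ≈ 0.0499

0.1296


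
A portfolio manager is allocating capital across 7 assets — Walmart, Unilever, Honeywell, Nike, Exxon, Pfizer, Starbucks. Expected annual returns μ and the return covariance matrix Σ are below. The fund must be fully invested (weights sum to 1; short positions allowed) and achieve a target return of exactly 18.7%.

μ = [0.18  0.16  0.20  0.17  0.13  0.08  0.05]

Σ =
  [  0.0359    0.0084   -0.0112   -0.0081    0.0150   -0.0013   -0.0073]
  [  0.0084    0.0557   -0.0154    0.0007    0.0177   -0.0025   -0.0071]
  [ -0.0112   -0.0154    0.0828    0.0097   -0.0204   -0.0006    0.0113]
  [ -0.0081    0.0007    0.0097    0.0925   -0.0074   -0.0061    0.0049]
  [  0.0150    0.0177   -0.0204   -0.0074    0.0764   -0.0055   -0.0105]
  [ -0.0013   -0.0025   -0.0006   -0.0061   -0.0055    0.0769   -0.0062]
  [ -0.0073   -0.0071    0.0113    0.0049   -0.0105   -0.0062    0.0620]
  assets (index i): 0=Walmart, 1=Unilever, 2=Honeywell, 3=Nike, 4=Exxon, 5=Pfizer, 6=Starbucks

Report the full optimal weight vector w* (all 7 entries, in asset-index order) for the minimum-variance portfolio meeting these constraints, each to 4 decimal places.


0.4168  0.1801  0.2861  0.1399  0.0374  0.0104  -0.0707

g=Σ⁻¹μ = [5.7139  2.7893  3.6354  2.0838  1.4124  1.6330  1.3739]
h=Σ⁻¹𝟙 = [31.9274  17.4768  18.6153  12.6219  13.2153  17.9394  21.5313]
a=μᵀg=2.939065  b=𝟙ᵀg=18.641731  c=𝟙ᵀh=133.327512  D=ac−b²=44.344057
λ₁=(c·0.187−b)/D = (133.327512·0.187−18.641731)/44.344057 = 0.141857
λ₂=(a−b·0.187)/D = (2.939065−18.641731·0.187)/44.344057 = -0.012334
w* = 0.141857·g + -0.012334·h:
  w_0 = 0.141857·5.7139 + -0.012334·31.9274 = 0.4168  (Walmart)
  w_1 = 0.141857·2.7893 + -0.012334·17.4768 = 0.1801  (Unilever)
  w_2 = 0.141857·3.6354 + -0.012334·18.6153 = 0.2861  (Honeywell)
  w_3 = 0.141857·2.0838 + -0.012334·12.6219 = 0.1399  (Nike)
  w_4 = 0.141857·1.4124 + -0.012334·13.2153 = 0.0374  (Exxon)
  w_5 = 0.141857·1.6330 + -0.012334·17.9394 = 0.0104  (Pfizer)
  w_6 = 0.141857·1.3739 + -0.012334·21.5313 = -0.0707  (Starbucks)
Σw_i=1.0000  μᵀw=0.1870
σ²=wᵀΣw=λ₁·μ_p+λ₂ = 0.141857·0.187 + -0.012334 = 0.014193 ≈ 0.0142


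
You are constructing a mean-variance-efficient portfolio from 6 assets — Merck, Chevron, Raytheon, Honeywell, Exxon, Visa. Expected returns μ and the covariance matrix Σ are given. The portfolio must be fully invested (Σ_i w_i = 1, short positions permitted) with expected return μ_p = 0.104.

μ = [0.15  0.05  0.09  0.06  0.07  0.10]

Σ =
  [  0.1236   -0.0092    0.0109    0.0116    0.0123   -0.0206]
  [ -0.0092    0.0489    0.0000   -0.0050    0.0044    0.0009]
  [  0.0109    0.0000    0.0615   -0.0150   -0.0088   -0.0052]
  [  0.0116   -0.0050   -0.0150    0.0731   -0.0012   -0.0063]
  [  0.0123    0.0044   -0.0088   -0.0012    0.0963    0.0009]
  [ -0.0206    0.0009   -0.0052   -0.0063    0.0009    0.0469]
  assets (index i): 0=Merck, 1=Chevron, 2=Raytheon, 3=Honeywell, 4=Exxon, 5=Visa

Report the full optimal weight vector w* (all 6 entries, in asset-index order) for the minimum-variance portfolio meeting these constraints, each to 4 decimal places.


p=Σ⁻¹μ = [1.4785  1.3231  1.8853  1.3441  0.6373  3.1336]
q=Σ⁻¹𝟙 = [9.7581  22.9893  23.7881  21.3801  10.2428  30.4798]
a=μᵀp=0.896224  b=𝟙ᵀp=9.801887  c=𝟙ᵀq=118.638187  D=ac−b²=10.249402
λ₁=(c·0.104−b)/D = (118.638187·0.104−9.801887)/10.249402 = 0.247476
λ₂=(a−b·0.104)/D = (0.896224−9.801887·0.104)/10.249402 = -0.012018
w* = 0.247476·p + -0.012018·q:
  w_0 = 0.247476·1.4785 + -0.012018·9.7581 = 0.2486  (Merck)
  w_1 = 0.247476·1.3231 + -0.012018·22.9893 = 0.0512  (Chevron)
  w_2 = 0.247476·1.8853 + -0.012018·23.7881 = 0.1807  (Raytheon)
  w_3 = 0.247476·1.3441 + -0.012018·21.3801 = 0.0757  (Honeywell)
  w_4 = 0.247476·0.6373 + -0.012018·10.2428 = 0.0346  (Exxon)
  w_5 = 0.247476·3.1336 + -0.012018·30.4798 = 0.4092  (Visa)
Σw_i=1.0000  μᵀw=0.1040
σ²=wᵀΣw=λ₁·μ_p+λ₂ = 0.247476·0.104 + -0.012018 = 0.013720 ≈ 0.0137

0.2486  0.0512  0.1807  0.0757  0.0346  0.4092
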